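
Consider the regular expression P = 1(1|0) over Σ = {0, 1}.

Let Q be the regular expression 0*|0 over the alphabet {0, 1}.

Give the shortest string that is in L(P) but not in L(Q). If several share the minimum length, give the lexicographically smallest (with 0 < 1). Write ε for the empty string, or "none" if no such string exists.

10

The string 10 is accepted by P but not by Q.
No shorter string lies in the difference, and 10 is the lexicographically first length-2 string in L(P) \ L(Q).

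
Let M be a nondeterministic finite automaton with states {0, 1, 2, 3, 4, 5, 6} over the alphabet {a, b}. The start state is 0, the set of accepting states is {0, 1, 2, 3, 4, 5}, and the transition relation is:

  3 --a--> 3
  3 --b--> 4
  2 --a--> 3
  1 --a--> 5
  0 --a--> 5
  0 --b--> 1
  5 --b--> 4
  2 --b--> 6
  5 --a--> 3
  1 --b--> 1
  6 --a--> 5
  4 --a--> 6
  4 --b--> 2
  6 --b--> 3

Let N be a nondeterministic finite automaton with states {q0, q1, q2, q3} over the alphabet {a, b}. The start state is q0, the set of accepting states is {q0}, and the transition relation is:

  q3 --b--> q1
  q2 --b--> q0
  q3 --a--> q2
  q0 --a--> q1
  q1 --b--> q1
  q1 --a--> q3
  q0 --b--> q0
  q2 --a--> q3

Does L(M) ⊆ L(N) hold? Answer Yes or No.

No

The string a is in L(M) but not in L(N).
So L(M) ⊄ L(N).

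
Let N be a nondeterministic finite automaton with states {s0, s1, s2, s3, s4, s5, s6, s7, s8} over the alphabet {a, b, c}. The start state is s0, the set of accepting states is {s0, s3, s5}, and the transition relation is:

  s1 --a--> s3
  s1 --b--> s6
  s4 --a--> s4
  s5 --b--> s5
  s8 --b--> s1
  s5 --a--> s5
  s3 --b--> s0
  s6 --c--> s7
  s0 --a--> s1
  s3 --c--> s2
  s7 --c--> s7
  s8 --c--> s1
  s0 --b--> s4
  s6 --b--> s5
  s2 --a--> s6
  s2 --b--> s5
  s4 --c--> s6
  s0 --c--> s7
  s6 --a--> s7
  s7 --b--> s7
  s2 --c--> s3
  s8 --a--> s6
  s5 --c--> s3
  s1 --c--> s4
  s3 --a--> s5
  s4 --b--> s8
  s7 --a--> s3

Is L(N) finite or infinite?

State s0 is reachable from the start and can reach an accepting state, and it lies on the cycle s0 → s1 → s3 → s0.
Traversing that cycle any number of times yields accepted strings of unbounded length, so the language is infinite.

infinite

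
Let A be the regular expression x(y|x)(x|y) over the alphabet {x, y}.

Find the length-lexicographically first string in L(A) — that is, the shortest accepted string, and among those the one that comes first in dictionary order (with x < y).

By inspection of the expression, no string of length less than 3 matches, and xxx is the lexicographically first match of length 3.

xxx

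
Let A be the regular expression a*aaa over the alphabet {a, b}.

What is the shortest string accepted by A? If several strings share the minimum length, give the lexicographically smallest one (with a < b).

By inspection of the expression, no string of length less than 3 matches, and aaa is the lexicographically first match of length 3.

aaa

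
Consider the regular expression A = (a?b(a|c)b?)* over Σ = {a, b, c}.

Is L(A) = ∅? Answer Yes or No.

No

The empty string ε matches the expression, so it belongs to L(A).
Since L(A) contains at least one string, it is not empty.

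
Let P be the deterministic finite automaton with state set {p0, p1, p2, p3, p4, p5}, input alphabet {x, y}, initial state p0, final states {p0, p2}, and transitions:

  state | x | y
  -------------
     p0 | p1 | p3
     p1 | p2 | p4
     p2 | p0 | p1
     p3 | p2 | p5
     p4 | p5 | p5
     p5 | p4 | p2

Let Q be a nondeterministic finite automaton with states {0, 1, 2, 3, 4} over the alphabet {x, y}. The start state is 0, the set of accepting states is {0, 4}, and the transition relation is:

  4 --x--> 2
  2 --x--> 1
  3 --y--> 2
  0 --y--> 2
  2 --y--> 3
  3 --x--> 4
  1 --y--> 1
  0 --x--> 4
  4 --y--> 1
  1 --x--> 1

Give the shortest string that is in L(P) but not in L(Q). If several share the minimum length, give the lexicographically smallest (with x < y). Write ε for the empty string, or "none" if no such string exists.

The string xx is accepted by P but not by Q.
No shorter string lies in the difference, and xx is the lexicographically first length-2 string in L(P) \ L(Q).

xx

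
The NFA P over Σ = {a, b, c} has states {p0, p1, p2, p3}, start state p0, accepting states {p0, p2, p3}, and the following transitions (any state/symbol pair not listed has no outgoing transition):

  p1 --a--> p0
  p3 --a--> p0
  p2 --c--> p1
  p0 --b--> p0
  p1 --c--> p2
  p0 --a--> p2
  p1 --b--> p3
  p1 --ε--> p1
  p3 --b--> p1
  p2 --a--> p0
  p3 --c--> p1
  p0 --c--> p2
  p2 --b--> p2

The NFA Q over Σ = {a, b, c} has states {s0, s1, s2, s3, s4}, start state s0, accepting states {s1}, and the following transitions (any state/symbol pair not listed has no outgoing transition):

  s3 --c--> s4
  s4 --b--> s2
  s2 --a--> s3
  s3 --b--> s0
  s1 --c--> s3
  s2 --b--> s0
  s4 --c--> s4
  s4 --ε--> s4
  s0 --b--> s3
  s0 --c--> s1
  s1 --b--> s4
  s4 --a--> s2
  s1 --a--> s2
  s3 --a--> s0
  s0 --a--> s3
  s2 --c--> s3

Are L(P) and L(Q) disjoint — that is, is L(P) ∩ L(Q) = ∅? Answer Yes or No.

The string c is accepted by both P and Q.
Hence L(P) ∩ L(Q) ≠ ∅.

No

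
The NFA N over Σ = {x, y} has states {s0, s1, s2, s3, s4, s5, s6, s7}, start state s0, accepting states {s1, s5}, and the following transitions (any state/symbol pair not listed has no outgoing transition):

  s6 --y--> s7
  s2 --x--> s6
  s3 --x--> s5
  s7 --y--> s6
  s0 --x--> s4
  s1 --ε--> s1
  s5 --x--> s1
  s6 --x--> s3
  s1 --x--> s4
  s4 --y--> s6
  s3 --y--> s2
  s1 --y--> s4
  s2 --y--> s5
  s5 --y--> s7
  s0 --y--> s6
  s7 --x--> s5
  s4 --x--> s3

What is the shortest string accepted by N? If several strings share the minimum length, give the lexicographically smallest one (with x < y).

A breadth-first search from s0 reaches an accepting state first via the path s0 → s4 → s3 → s5 on input xxx.
No string of length < 3 is accepted (BFS exhausts all shorter strings without reaching an accepting state), and xxx is the lexicographically least accepting string of length 3.

xxx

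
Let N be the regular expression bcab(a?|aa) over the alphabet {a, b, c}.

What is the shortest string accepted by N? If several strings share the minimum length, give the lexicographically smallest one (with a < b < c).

By inspection of the expression, no string of length less than 4 matches, and bcab is the lexicographically first match of length 4.

bcab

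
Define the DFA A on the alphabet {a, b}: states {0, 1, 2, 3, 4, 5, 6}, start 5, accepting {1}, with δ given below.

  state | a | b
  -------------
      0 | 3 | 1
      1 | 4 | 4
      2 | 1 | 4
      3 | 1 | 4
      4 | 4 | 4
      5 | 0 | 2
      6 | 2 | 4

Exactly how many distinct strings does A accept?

The useful subgraph on states {0, 1, 2, 3, 5} is acyclic, so L(A) is finite; the longest accepting path visits 4 useful states, giving maximum string length 3.
Counting accepting paths from 5 by length: 2 of length 2, 1 of length 3. Total 3.

3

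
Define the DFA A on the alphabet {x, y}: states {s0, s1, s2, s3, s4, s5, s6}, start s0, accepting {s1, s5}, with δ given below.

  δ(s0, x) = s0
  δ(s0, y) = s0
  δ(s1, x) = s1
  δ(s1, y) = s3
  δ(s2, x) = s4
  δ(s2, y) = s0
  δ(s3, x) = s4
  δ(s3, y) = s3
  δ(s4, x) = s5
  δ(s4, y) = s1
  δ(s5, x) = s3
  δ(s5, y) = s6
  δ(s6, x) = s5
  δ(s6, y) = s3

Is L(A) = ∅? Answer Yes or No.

The states reachable from the start state are {s0}.
None of the accepting states {s1, s5} is reachable, so no string is accepted and L(A) = ∅.

Yes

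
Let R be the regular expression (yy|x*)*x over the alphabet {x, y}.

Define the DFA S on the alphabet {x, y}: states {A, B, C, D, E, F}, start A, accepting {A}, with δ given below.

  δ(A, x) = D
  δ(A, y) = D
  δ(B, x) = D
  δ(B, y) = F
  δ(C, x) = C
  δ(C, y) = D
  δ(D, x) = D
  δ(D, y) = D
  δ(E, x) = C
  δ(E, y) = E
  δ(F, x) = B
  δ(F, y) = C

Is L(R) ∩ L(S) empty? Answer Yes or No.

Yes

Converting the expression R to a DFA (subset construction, then merging equivalent states) gives the minimal DFA with states {r0, r1, r2, r3}, start state r0, accepting states {r1} and transitions r0: x→r1, y→r2; r1: x→r1, y→r2; r2: x→r3, y→r0; r3: x→r3, y→r3.
Exploring the product automaton R × S from the start pair (r0, A), following both machines on each input symbol, reaches 5 state pairs: (r0, A), (r1, D), (r2, D), (r3, D), (r0, D).
R accepts in {r1} and S accepts in {A}; no reachable pair has both components accepting, so no string drives both machines to acceptance simultaneously and L(R) ∩ L(S) = ∅.
So no string is accepted by both, and the intersection is empty.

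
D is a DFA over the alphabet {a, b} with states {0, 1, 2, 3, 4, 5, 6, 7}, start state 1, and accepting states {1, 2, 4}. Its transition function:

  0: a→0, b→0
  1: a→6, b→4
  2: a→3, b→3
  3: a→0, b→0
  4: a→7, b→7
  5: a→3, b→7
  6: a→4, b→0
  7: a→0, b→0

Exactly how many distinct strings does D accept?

The useful subgraph on states {1, 4, 6} is acyclic, so L(D) is finite; the longest accepting path visits 3 useful states, giving maximum string length 2.
Counting accepting paths from 1 by length: 1 of length 0, 1 of length 1, 1 of length 2. Total 3.

3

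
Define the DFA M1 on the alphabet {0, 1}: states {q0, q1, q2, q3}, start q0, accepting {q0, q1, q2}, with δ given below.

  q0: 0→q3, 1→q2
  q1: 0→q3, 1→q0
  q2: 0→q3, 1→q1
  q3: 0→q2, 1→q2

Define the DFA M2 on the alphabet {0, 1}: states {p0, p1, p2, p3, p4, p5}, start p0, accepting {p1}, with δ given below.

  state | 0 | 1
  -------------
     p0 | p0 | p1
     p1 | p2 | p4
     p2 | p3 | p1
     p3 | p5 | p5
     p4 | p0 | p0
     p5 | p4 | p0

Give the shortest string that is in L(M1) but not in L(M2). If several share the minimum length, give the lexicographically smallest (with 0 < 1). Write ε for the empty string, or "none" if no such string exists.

ε

The empty string ε is accepted by M1 but not by M2.
Since ε is the unique shortest string, it is the required witness.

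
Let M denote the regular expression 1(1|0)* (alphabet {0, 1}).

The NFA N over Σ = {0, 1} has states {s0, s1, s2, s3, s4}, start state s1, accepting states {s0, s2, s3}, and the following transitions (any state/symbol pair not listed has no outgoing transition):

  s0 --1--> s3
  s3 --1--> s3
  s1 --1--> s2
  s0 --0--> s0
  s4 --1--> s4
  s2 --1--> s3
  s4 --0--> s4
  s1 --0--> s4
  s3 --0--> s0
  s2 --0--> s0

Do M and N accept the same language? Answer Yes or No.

Converting the expression M to a DFA (subset construction, then merging equivalent states) gives the minimal DFA with states {m0, m1, m2}, start state m0, accepting states {m2} and transitions m0: 0→m1, 1→m2; m1: 0→m1, 1→m1; m2: 0→m2, 1→m2.
Exploring the product automaton M × N from the start pair (m0, s1), following both machines on each input symbol, reaches 5 state pairs: (m0, s1), (m1, s4), (m2, s2), (m2, s0), (m2, s3).
M accepts in {m2} and N accepts in {s0, s2, s3}. In every reachable pair the two components are either both accepting — (m2, s2), (m2, s0), (m2, s3) — or both non-accepting, so no string is accepted by exactly one of the machines: L(M) \ L(N) and L(N) \ L(M) are both empty.
Hence every string is accepted by M iff it is accepted by N, and the two languages coincide.

Yes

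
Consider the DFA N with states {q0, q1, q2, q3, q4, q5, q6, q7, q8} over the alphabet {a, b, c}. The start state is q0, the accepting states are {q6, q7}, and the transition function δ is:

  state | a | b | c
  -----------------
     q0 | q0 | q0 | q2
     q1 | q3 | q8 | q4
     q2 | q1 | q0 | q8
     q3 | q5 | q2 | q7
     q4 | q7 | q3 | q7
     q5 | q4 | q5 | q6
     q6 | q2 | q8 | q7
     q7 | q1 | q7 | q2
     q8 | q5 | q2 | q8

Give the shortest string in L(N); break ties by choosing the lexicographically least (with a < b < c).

A breadth-first search from q0 reaches an accepting state first via the path q0 → q2 → q1 → q3 → q7 on input caac.
No string of length < 4 is accepted (BFS exhausts all shorter strings without reaching an accepting state), and caac is the lexicographically least accepting string of length 4.

caac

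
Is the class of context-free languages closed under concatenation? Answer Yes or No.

Take grammars for L₁ and L₂ with disjoint nonterminals and start symbols S₁, S₂; adding a new start symbol with S → S₁S₂ gives a context-free grammar for L₁L₂.
So the context-free languages are closed under concatenation.

Yes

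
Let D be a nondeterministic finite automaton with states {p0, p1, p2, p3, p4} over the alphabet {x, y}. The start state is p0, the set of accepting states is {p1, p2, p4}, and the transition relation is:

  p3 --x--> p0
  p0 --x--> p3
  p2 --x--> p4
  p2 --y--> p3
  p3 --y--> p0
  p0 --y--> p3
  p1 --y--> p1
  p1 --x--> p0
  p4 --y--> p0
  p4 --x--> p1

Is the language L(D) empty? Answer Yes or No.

Yes

The states reachable from the start state are {p0, p3}.
None of the accepting states {p1, p2, p4} is reachable, so no string is accepted and L(D) = ∅.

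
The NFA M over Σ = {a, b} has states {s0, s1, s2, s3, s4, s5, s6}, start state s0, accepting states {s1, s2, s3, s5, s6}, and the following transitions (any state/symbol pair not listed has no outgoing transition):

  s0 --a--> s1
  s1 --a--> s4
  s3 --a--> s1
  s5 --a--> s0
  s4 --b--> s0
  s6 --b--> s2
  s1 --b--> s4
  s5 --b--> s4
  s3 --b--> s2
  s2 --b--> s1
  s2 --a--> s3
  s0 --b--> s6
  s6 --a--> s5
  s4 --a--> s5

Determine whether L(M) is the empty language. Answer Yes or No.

No

The string a is accepted: the run s0 → s1 ends in the accepting state s1.
Since at least one string is accepted, L(M) is not empty.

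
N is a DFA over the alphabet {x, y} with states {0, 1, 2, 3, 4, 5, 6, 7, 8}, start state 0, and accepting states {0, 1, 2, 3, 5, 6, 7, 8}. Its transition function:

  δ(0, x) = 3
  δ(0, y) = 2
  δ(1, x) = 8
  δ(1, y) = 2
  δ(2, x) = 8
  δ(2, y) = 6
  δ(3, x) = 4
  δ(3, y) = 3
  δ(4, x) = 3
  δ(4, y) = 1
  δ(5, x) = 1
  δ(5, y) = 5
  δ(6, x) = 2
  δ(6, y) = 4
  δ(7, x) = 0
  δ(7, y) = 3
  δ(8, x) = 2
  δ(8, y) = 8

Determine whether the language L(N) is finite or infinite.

State 8 is reachable from the start and can reach an accepting state, and it lies on the cycle 8 → 8.
Traversing that cycle any number of times yields accepted strings of unbounded length, so the language is infinite.

infinite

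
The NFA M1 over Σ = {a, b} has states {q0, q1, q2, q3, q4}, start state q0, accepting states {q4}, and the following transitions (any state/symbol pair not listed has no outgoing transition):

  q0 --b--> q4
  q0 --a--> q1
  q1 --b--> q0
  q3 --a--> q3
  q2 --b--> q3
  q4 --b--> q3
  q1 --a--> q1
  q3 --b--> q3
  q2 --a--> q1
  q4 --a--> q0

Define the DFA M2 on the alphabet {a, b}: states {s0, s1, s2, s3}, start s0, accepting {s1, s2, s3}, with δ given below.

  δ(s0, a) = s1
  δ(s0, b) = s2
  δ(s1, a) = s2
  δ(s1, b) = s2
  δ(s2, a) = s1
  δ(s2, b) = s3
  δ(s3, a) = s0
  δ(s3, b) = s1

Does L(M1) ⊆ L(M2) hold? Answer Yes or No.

Exploring the product automaton M1 × M2 from the start pair (q0, s0), following both machines on each input symbol, reaches 14 state pairs: (q0, s0), (q1, s1), (q4, s2), (q1, s2), (q0, s2), (q0, s1), (q3, s3), (q0, s3), (q4, s3), (q3, s0), (q3, s1), (q1, s0), (q4, s1), (q3, s2).
M1 accepts in {q4} and M2 accepts in {s1, s2, s3}. The reachable pairs whose M1-component is accepting are (q4, s2), (q4, s3), (q4, s1); in each of them the M2-component is accepting too, so the product for L(M1) \ L(M2) (M1-component accepting, M2-component rejecting) has no reachable accepting pair and the difference is empty.
Hence every string in L(M1) is also in L(M2).

Yes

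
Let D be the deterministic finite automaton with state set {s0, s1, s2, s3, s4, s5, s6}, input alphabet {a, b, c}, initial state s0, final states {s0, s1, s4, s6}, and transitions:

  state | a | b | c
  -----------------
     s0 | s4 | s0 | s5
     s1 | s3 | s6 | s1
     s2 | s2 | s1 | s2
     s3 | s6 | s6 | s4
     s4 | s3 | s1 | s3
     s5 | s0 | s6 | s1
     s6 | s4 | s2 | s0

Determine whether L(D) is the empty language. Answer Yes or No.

The empty string ε is accepted: the run s0 ends in the accepting state s0.
Since at least one string is accepted, L(D) is not empty.

No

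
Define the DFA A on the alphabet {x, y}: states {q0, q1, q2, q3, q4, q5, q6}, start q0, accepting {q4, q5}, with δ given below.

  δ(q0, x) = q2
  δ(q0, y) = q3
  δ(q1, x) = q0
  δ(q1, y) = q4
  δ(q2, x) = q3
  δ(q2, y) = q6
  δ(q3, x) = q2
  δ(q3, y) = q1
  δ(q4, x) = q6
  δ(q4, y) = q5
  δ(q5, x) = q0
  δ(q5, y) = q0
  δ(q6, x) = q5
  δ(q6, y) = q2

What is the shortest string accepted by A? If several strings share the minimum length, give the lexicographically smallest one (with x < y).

A breadth-first search from q0 reaches an accepting state first via the path q0 → q2 → q6 → q5 on input xyx.
No string of length < 3 is accepted (BFS exhausts all shorter strings without reaching an accepting state), and xyx is the lexicographically least accepting string of length 3.

xyx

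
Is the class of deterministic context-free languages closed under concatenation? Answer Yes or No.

Take L₁ = {ε, c} (finite, hence regular and DCFL) and L₂ = {c aⁿbⁿ : n≥0} ∪ {cc aⁿb²ⁿ : n≥0} (a DCFL: the number of leading c's tells the DPDA whether to pop one stack symbol per b or per two b's). Then L₁L₂ ∩ cca⁺b* = {cc aⁿbⁿ : n≥1} ∪ {cc aⁿb²ⁿ : n≥1}. If L₁L₂ were a DCFL, so would be this intersection with a regular set, and a DPDA for it started from its configuration after reading cc would accept {aⁿbⁿ : n≥1} ∪ {aⁿb²ⁿ : n≥1}, which no deterministic PDA accepts (a DPDA for it would have a single run on aⁿb²ⁿ, accepting after the prefix aⁿbⁿ and accepting again after n more b's; an ordinary PDA that simulates it on a's and b's and, at any moment when it is accepting, may switch to reading only a fresh letter d while feeding each d to the simulation as a b, would accept aⁱbʲdᵏ (k≥1) exactly when both aⁱbʲ and aⁱbʲ⁺ᵏ are in the language, i.e. its language intersected with the regular set a*b*d⁺ would be exactly {aⁿbⁿdⁿ : n≥1} — impossible, since context-free languages are closed under intersection with regular sets and {aⁿbⁿdⁿ} is not context-free). Hence L₁L₂ is not a DCFL.

No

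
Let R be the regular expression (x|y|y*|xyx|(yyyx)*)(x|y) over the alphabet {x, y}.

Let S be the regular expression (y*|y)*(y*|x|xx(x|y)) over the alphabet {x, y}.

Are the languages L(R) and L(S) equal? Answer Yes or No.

No

The string xx is accepted by R but rejected by S.
So L(R) ≠ L(S).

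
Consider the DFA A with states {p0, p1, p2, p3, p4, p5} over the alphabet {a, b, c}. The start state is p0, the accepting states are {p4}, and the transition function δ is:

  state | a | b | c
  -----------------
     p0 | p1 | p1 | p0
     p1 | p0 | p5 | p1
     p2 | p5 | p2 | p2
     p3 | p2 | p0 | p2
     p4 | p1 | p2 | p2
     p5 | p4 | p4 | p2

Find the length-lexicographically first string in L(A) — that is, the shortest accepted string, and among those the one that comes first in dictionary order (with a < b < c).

aba

A breadth-first search from p0 reaches an accepting state first via the path p0 → p1 → p5 → p4 on input aba.
No string of length < 3 is accepted (BFS exhausts all shorter strings without reaching an accepting state), and aba is the lexicographically least accepting string of length 3.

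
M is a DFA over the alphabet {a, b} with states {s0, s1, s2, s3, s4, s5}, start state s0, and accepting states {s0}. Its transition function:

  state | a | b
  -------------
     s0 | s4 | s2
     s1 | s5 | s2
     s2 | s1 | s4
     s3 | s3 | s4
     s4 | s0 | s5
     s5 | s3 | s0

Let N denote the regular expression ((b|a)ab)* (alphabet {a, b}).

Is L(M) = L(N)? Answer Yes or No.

The string aa is accepted by M but rejected by N.
So L(M) ≠ L(N).

No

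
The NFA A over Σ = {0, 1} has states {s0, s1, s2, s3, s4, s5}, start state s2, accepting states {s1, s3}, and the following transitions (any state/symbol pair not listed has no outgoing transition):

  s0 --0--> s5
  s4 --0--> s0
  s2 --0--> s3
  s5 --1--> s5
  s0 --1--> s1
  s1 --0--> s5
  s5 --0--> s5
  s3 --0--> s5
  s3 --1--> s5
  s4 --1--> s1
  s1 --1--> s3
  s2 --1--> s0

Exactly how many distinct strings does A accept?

The useful subgraph on states {s0, s1, s2, s3} is acyclic, so L(A) is finite; the longest accepting path visits 4 useful states, giving maximum string length 3.
Counting accepting paths from s2 by length: 1 of length 1, 1 of length 2, 1 of length 3. Total 3.

3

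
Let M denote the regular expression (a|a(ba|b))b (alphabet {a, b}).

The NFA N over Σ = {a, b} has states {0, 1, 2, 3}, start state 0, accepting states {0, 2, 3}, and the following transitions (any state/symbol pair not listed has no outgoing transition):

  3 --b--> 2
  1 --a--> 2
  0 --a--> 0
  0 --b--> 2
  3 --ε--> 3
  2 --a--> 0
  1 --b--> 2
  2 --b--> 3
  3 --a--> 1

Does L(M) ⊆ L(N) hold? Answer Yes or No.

Yes

Converting the expression M to a DFA (subset construction, then merging equivalent states) gives the minimal DFA with states {m0, m1, m2, m3, m4, m5}, start state m0, accepting states {m3, m5} and transitions m0: a→m1, b→m2; m1: a→m2, b→m3; m2: a→m2, b→m2; m3: a→m4, b→m5; m4: a→m2, b→m5; m5: a→m2, b→m2.
Exploring the product automaton M × N from the start pair (m0, 0), following both machines on each input symbol, reaches 10 state pairs: (m0, 0), (m1, 0), (m2, 2), (m2, 0), (m3, 2), (m2, 3), (m4, 0), (m5, 3), (m2, 1), (m5, 2).
M accepts in {m3, m5} and N accepts in {0, 2, 3}. The reachable pairs whose M-component is accepting are (m3, 2), (m5, 3), (m5, 2); in each of them the N-component is accepting too, so the product for L(M) \ L(N) (M-component accepting, N-component rejecting) has no reachable accepting pair and the difference is empty.
Hence every string in L(M) is also in L(N).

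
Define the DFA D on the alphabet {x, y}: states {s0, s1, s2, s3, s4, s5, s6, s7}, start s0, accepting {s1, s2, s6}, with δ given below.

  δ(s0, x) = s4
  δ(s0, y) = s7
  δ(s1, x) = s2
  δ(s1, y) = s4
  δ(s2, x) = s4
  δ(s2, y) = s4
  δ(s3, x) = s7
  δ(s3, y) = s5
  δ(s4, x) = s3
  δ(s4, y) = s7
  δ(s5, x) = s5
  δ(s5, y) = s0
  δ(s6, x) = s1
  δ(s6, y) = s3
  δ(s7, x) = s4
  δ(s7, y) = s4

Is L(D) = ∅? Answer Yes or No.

Yes

The states reachable from the start state are {s0, s3, s4, s5, s7}.
None of the accepting states {s1, s2, s6} is reachable, so no string is accepted and L(D) = ∅.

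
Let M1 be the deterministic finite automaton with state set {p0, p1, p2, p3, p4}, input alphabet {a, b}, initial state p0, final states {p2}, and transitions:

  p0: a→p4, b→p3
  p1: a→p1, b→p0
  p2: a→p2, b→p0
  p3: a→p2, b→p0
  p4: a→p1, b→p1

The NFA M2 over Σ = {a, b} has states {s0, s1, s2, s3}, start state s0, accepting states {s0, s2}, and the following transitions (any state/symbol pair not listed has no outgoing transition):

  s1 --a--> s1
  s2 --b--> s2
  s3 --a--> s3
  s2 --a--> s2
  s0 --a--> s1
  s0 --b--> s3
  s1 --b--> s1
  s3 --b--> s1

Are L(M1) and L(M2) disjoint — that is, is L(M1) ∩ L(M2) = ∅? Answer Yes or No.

Yes

Exploring the product automaton M1 × M2 from the start pair (p0, s0), following both machines on each input symbol, reaches 8 state pairs: (p0, s0), (p4, s1), (p3, s3), (p1, s1), (p2, s3), (p0, s1), (p3, s1), (p2, s1).
M1 accepts in {p2} and M2 accepts in {s0, s2}; no reachable pair has both components accepting, so no string drives both machines to acceptance simultaneously and L(M1) ∩ L(M2) = ∅.
So no string is accepted by both, and the intersection is empty.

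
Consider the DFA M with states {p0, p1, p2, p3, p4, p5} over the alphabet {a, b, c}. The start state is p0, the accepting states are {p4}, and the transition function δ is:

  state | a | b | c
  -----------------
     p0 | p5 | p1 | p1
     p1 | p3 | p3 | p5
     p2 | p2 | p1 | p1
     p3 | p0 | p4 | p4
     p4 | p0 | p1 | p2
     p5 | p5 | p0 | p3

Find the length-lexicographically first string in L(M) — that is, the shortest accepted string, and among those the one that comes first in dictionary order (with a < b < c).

A breadth-first search from p0 reaches an accepting state first via the path p0 → p5 → p3 → p4 on input acb.
No string of length < 3 is accepted (BFS exhausts all shorter strings without reaching an accepting state), and acb is the lexicographically least accepting string of length 3.

acb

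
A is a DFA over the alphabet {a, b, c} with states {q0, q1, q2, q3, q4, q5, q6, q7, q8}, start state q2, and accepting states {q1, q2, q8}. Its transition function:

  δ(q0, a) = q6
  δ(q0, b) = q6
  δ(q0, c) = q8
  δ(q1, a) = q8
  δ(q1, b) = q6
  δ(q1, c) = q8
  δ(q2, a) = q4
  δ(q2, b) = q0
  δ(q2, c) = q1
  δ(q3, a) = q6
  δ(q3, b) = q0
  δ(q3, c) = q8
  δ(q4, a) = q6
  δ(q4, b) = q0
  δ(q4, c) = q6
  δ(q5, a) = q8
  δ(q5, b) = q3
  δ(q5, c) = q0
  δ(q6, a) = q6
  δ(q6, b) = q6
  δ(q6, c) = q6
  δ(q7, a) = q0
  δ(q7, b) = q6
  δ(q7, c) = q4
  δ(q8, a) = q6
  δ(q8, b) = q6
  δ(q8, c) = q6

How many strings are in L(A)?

6

The useful subgraph on states {q0, q1, q2, q4, q8} is acyclic, so L(A) is finite; the longest accepting path visits 4 useful states, giving maximum string length 3.
Counting accepting paths from q2 by length: 1 of length 0, 1 of length 1, 3 of length 2, 1 of length 3. Total 6.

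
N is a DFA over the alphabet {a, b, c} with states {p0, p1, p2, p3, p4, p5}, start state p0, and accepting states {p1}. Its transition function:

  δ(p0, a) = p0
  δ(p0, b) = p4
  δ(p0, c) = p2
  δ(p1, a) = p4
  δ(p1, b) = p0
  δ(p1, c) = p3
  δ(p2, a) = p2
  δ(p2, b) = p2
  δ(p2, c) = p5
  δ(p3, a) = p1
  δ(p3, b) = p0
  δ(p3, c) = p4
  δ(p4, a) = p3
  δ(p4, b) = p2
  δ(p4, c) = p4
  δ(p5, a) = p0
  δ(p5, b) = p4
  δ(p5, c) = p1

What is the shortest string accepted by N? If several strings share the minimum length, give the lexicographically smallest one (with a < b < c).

A breadth-first search from p0 reaches an accepting state first via the path p0 → p4 → p3 → p1 on input baa.
No string of length < 3 is accepted (BFS exhausts all shorter strings without reaching an accepting state), and baa is the lexicographically least accepting string of length 3.

baa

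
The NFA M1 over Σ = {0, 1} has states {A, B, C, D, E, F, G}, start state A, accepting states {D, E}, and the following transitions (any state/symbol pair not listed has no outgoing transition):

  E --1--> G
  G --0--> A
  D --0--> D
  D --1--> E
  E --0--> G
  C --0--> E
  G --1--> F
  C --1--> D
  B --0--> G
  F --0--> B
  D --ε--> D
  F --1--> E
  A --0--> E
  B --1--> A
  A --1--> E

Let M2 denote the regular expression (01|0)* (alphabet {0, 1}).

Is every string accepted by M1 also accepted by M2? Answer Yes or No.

No

The string 1 is in L(M1) but not in L(M2).
So L(M1) ⊄ L(M2).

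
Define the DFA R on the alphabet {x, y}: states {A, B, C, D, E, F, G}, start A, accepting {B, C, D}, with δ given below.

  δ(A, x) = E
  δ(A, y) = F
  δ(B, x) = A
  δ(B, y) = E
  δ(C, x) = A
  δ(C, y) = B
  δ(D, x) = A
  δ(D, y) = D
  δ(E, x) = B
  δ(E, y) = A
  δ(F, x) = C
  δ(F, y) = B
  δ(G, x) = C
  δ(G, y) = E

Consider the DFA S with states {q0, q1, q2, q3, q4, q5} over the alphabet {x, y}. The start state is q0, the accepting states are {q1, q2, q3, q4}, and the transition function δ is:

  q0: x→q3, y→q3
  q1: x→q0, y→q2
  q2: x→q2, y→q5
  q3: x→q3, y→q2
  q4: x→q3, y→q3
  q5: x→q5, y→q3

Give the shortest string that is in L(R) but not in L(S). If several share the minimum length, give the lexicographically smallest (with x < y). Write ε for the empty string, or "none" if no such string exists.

xyyx

The string xyyx is accepted by R but not by S.
No shorter string lies in the difference, and xyyx is the lexicographically first length-4 string in L(R) \ L(S).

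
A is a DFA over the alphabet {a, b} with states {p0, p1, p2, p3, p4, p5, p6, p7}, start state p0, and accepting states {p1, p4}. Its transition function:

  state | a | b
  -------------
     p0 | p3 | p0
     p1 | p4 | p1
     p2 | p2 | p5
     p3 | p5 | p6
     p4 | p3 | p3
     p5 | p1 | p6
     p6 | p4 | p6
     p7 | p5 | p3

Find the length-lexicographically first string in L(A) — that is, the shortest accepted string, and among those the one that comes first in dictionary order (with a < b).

aaa

A breadth-first search from p0 reaches an accepting state first via the path p0 → p3 → p5 → p1 on input aaa.
No string of length < 3 is accepted (BFS exhausts all shorter strings without reaching an accepting state), and aaa is the lexicographically least accepting string of length 3.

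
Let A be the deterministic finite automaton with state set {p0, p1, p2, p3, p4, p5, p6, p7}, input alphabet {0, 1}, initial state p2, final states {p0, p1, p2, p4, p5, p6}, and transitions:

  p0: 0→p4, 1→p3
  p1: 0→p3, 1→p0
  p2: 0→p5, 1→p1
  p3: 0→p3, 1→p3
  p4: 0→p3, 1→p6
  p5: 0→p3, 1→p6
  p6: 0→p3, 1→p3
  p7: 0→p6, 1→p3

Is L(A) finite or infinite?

The useful states (reachable from p2 and able to reach an accepting state) are {p0, p1, p2, p4, p5, p6}.
Restricted to these states the transition graph has no cycle, so every accepting path has bounded length and L is finite.

finite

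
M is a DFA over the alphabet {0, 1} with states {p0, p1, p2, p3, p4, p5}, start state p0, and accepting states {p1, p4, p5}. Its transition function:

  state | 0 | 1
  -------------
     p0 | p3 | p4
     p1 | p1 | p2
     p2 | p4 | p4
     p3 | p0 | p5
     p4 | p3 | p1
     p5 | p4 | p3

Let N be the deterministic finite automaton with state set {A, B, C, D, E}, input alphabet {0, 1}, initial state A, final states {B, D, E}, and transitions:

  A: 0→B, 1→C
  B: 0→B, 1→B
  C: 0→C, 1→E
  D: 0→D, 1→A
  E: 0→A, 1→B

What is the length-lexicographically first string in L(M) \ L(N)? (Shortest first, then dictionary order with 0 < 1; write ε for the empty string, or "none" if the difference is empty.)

1

The string 1 is accepted by M but not by N.
No shorter string lies in the difference, and 1 is the lexicographically first length-1 string in L(M) \ L(N).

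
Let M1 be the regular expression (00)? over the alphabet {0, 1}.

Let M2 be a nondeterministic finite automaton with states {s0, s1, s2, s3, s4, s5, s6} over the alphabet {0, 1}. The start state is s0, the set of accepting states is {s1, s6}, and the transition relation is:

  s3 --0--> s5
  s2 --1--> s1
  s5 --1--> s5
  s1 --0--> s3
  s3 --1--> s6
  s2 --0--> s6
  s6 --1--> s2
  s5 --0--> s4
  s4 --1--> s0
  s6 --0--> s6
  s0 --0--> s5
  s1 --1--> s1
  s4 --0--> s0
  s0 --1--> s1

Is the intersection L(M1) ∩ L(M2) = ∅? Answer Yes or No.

Converting the expression M1 to a DFA (subset construction, then merging equivalent states) gives the minimal DFA with states {r0, r1, r2, r3}, start state r0, accepting states {r0, r3} and transitions r0: 0→r1, 1→r2; r1: 0→r3, 1→r2; r2: 0→r2, 1→r2; r3: 0→r2, 1→r2.
Exploring the product automaton M1 × M2 from the start pair (r0, s0), following both machines on each input symbol, reaches 10 state pairs: (r0, s0), (r1, s5), (r2, s1), (r3, s4), (r2, s5), (r2, s3), (r2, s0), (r2, s4), (r2, s6), (r2, s2).
M1 accepts in {r0, r3} and M2 accepts in {s1, s6}; no reachable pair has both components accepting, so no string drives both machines to acceptance simultaneously and L(M1) ∩ L(M2) = ∅.
So no string is accepted by both, and the intersection is empty.

Yes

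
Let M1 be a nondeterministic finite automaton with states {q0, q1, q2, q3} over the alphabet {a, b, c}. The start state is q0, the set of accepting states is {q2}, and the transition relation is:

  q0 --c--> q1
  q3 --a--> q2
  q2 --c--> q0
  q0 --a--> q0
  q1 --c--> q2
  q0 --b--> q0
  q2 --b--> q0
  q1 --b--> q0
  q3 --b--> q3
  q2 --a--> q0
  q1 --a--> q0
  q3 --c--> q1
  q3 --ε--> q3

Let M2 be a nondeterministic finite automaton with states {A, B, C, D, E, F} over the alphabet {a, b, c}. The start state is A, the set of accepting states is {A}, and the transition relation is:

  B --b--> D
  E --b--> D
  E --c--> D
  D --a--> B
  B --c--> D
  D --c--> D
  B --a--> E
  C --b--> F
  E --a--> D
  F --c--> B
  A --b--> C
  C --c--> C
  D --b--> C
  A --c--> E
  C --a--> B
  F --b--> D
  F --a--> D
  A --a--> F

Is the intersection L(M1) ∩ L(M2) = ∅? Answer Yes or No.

Yes

Exploring the product automaton M1 × M2 from the start pair (q0, A), following both machines on each input symbol, reaches 12 state pairs: (q0, A), (q0, F), (q0, C), (q1, E), (q0, D), (q1, B), (q0, B), (q1, C), (q2, D), (q1, D), (q0, E), (q2, C).
M1 accepts in {q2} and M2 accepts in {A}; no reachable pair has both components accepting, so no string drives both machines to acceptance simultaneously and L(M1) ∩ L(M2) = ∅.
So no string is accepted by both, and the intersection is empty.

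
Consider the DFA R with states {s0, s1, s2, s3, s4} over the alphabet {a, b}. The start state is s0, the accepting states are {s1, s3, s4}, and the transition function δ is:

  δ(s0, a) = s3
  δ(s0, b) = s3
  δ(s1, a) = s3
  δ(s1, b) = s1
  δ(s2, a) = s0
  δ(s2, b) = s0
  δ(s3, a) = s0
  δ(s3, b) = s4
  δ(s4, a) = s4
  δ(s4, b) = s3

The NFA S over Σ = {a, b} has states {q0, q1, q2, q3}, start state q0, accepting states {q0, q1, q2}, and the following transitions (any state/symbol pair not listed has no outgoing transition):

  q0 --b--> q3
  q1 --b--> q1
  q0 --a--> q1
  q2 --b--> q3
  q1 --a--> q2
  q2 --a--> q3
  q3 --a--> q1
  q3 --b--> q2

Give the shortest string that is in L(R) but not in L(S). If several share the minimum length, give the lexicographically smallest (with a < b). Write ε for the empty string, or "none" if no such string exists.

The string b is accepted by R but not by S.
No shorter string lies in the difference, and b is the lexicographically first length-1 string in L(R) \ L(S).

b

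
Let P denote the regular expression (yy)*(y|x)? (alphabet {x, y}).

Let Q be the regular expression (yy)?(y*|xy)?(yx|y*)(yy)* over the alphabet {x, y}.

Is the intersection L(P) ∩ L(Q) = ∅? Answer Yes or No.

No

The empty string ε is accepted by both P and Q.
Hence L(P) ∩ L(Q) ≠ ∅.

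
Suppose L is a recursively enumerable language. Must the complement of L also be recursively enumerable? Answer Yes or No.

If both L and its complement were r.e., running the two recognisers in parallel would decide L, so L would be recursive; but there are r.e. languages that are not recursive (e.g. the halting problem), and their complements are therefore not r.e.

No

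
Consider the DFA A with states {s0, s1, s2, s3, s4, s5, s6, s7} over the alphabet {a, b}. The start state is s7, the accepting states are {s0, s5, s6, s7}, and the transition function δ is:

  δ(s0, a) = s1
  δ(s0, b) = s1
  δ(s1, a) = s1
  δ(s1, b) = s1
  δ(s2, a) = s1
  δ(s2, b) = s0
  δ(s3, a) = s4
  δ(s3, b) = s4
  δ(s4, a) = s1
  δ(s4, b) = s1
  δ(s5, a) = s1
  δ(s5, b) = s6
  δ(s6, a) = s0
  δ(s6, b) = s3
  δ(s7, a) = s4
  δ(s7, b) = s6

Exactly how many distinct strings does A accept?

The useful subgraph on states {s0, s6, s7} is acyclic, so L(A) is finite; the longest accepting path visits 3 useful states, giving maximum string length 2.
Counting accepting paths from s7 by length: 1 of length 0, 1 of length 1, 1 of length 2. Total 3.

3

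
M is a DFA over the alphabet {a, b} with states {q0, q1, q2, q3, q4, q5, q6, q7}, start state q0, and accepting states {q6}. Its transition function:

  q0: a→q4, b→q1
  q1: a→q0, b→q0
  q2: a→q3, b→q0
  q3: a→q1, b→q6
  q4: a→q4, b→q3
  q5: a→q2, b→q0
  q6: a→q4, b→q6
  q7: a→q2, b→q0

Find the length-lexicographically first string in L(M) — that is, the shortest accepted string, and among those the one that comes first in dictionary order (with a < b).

abb

A breadth-first search from q0 reaches an accepting state first via the path q0 → q4 → q3 → q6 on input abb.
No string of length < 3 is accepted (BFS exhausts all shorter strings without reaching an accepting state), and abb is the lexicographically least accepting string of length 3.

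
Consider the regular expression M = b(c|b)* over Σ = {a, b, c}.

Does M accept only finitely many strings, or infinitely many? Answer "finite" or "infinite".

The expression contains a Kleene star applied to a subexpression that matches at least one nonempty string, so it matches strings of unbounded length.
Hence L(M) is infinite.

infinite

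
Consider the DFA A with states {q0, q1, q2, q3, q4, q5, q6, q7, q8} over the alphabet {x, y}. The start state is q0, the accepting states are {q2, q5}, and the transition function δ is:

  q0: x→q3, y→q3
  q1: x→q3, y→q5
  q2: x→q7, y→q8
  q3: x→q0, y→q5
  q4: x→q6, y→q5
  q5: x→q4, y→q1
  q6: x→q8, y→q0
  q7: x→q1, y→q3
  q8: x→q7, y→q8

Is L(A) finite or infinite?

State q0 is reachable from the start and can reach an accepting state, and it lies on the cycle q0 → q3 → q0.
Traversing that cycle any number of times yields accepted strings of unbounded length, so the language is infinite.

infinite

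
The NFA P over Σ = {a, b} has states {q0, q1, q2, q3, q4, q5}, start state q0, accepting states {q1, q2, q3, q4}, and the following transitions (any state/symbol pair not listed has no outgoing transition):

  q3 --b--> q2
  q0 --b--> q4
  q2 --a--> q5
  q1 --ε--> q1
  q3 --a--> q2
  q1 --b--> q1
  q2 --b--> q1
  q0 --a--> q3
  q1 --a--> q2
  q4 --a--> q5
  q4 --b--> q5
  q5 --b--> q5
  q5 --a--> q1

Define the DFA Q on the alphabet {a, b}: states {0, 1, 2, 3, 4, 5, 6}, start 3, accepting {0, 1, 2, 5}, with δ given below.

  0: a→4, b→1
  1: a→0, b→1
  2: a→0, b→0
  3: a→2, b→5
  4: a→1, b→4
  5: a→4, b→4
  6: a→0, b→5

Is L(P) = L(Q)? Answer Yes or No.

Exploring the product automaton P × Q from the start pair (q0, 3), following both machines on each input symbol, reaches 6 state pairs: (q0, 3), (q3, 2), (q4, 5), (q2, 0), (q5, 4), (q1, 1).
P accepts in {q1, q2, q3, q4} and Q accepts in {0, 1, 2, 5}. In every reachable pair the two components are either both accepting — (q3, 2), (q4, 5), (q2, 0), (q1, 1) — or both non-accepting, so no string is accepted by exactly one of the machines: L(P) \ L(Q) and L(Q) \ L(P) are both empty.
Hence every string is accepted by P iff it is accepted by Q, and the two languages coincide.

Yes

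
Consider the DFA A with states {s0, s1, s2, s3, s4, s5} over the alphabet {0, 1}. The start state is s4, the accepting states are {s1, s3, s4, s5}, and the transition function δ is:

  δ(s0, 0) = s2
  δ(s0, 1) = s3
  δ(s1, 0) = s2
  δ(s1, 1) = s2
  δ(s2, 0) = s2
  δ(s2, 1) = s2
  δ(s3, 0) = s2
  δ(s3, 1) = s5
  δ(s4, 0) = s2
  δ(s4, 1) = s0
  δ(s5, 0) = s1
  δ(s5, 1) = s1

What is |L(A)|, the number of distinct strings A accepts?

The useful subgraph on states {s0, s1, s3, s4, s5} is acyclic, so L(A) is finite; the longest accepting path visits 5 useful states, giving maximum string length 4.
Counting accepting paths from s4 by length: 1 of length 0, 1 of length 2, 1 of length 3, 2 of length 4. Total 5.

5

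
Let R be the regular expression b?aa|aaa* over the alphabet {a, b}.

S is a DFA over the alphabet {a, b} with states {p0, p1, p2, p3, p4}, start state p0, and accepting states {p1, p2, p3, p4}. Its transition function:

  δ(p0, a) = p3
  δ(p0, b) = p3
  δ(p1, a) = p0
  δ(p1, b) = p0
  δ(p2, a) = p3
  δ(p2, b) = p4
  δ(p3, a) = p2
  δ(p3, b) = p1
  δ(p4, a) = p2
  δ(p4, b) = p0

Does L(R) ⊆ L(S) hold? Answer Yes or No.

Converting the expression R to a DFA (subset construction, then merging equivalent states) gives the minimal DFA with states {r0, r1, r2, r3, r4, r5, r6}, start state r0, accepting states {r3, r6} and transitions r0: a→r1, b→r2; r1: a→r3, b→r4; r2: a→r5, b→r4; r3: a→r3, b→r4; r4: a→r4, b→r4; r5: a→r6, b→r4; r6: a→r4, b→r4.
Exploring the product automaton R × S from the start pair (r0, p0), following both machines on each input symbol, reaches 12 state pairs: (r0, p0), (r1, p3), (r2, p3), (r3, p2), (r4, p1), (r5, p2), (r3, p3), (r4, p4), (r4, p0), (r6, p3), (r4, p2), (r4, p3).
R accepts in {r3, r6} and S accepts in {p1, p2, p3, p4}. The reachable pairs whose R-component is accepting are (r3, p2), (r3, p3), (r6, p3); in each of them the S-component is accepting too, so the product for L(R) \ L(S) (R-component accepting, S-component rejecting) has no reachable accepting pair and the difference is empty.
Hence every string in L(R) is also in L(S).

Yes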